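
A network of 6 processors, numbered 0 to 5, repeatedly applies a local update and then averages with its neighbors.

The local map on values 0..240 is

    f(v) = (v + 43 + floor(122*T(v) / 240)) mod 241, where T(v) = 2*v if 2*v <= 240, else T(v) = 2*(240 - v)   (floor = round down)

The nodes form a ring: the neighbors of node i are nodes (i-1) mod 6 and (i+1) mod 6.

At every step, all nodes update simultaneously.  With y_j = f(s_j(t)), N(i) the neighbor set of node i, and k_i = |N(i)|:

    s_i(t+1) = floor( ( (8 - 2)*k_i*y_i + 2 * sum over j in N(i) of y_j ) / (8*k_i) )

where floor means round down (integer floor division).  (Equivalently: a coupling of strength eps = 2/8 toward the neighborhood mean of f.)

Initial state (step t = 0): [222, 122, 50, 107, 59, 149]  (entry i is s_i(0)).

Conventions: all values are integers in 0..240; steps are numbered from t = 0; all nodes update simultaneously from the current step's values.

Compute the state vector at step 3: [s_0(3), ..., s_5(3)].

Answer: [43, 58, 132, 69, 146, 60]

Derivation:
t=0: [222, 122, 50, 107, 59, 149]
t=1: [42, 55, 114, 50, 128, 57]
t=2: [134, 134, 60, 116, 69, 139]
t=3: [43, 58, 132, 69, 146, 60]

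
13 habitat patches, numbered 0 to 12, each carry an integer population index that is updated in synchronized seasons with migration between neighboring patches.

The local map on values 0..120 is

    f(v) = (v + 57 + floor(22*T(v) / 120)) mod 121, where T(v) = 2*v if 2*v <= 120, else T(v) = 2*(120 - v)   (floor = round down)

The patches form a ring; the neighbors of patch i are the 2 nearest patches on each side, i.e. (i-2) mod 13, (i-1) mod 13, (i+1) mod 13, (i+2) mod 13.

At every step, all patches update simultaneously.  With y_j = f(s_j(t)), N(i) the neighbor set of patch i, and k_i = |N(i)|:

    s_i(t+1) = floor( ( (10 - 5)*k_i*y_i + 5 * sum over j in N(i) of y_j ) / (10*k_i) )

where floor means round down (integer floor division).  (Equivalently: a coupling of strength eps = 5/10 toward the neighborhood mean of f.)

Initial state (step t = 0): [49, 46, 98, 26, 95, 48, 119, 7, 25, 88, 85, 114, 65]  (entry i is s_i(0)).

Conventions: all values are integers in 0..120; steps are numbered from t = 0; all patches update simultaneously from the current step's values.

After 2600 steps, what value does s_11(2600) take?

Simulating step by step:
t=0: [49, 46, 98, 26, 95, 48, 119, 7, 25, 88, 85, 114, 65]
t=1: [30, 79, 52, 71, 43, 32, 52, 55, 69, 47, 41, 37, 36]
t=2: [80, 44, 36, 43, 74, 69, 34, 21, 27, 31, 86, 93, 96]
t=3: [52, 94, 89, 91, 56, 52, 79, 82, 86, 80, 50, 44, 47]
t=4: [27, 29, 29, 30, 19, 17, 25, 28, 28, 38, 24, 63, 20]
t=5: [83, 94, 94, 93, 86, 85, 89, 94, 95, 91, 82, 56, 79]
t=6: [31, 36, 37, 37, 35, 34, 36, 37, 37, 33, 30, 22, 29]
t=7: [99, 104, 105, 106, 104, 104, 105, 105, 105, 100, 98, 92, 96]
t=8: [42, 44, 45, 46, 45, 45, 45, 45, 45, 43, 41, 39, 40]
t=9: [114, 116, 117, 118, 118, 118, 118, 117, 117, 114, 113, 111, 112]
t=10: [51, 52, 53, 53, 54, 54, 54, 53, 53, 52, 51, 50, 50]
t=11: [5, 6, 7, 8, 8, 8, 8, 8, 7, 6, 5, 4, 4]
t=12: [63, 64, 65, 66, 66, 67, 66, 66, 65, 64, 63, 62, 62]
t=13: [19, 20, 20, 21, 21, 21, 21, 21, 20, 20, 19, 19, 19]
t=14: [82, 83, 84, 84, 84, 85, 84, 84, 84, 83, 82, 82, 82]
t=15: [31, 32, 32, 32, 33, 33, 33, 32, 32, 32, 31, 31, 31]
t=16: [99, 99, 100, 100, 101, 101, 101, 100, 100, 99, 99, 99, 99]
t=17: [42, 42, 42, 42, 43, 43, 43, 42, 42, 42, 42, 42, 42]
t=18: [114, 114, 114, 114, 114, 114, 114, 114, 114, 114, 114, 114, 114]
t=19: [52, 52, 52, 52, 52, 52, 52, 52, 52, 52, 52, 52, 52]
t=20: [7, 7, 7, 7, 7, 7, 7, 7, 7, 7, 7, 7, 7]
t=21: [66, 66, 66, 66, 66, 66, 66, 66, 66, 66, 66, 66, 66]
t=22: [21, 21, 21, 21, 21, 21, 21, 21, 21, 21, 21, 21, 21]
t=23: [85, 85, 85, 85, 85, 85, 85, 85, 85, 85, 85, 85, 85]
t=24: [33, 33, 33, 33, 33, 33, 33, 33, 33, 33, 33, 33, 33]
t=25: [102, 102, 102, 102, 102, 102, 102, 102, 102, 102, 102, 102, 102]
t=26: [44, 44, 44, 44, 44, 44, 44, 44, 44, 44, 44, 44, 44]
t=27: [117, 117, 117, 117, 117, 117, 117, 117, 117, 117, 117, 117, 117]
t=28: [54, 54, 54, 54, 54, 54, 54, 54, 54, 54, 54, 54, 54]
t=29: [9, 9, 9, 9, 9, 9, 9, 9, 9, 9, 9, 9, 9]
t=30: [69, 69, 69, 69, 69, 69, 69, 69, 69, 69, 69, 69, 69]
t=31: [23, 23, 23, 23, 23, 23, 23, 23, 23, 23, 23, 23, 23]
t=32: [88, 88, 88, 88, 88, 88, 88, 88, 88, 88, 88, 88, 88]
t=33: [35, 35, 35, 35, 35, 35, 35, 35, 35, 35, 35, 35, 35]
t=34: [104, 104, 104, 104, 104, 104, 104, 104, 104, 104, 104, 104, 104]
t=35: [45, 45, 45, 45, 45, 45, 45, 45, 45, 45, 45, 45, 45]
t=36: [118, 118, 118, 118, 118, 118, 118, 118, 118, 118, 118, 118, 118]
t=37: [54, 54, 54, 54, 54, 54, 54, 54, 54, 54, 54, 54, 54]

Answer: s_11(2600) = 45
Key observation: The state at step 28, [54, 54, 54, 54, 54, 54, 54, 54, 54, 54, 54, 54, 54], reappears at step 37: the system is in a cycle of period 9 from step 28 on.  Therefore the state at step 2600 equals the state at step 28 + ((2600 - 28) mod 9) = 35, which is [45, 45, 45, 45, 45, 45, 45, 45, 45, 45, 45, 45, 45].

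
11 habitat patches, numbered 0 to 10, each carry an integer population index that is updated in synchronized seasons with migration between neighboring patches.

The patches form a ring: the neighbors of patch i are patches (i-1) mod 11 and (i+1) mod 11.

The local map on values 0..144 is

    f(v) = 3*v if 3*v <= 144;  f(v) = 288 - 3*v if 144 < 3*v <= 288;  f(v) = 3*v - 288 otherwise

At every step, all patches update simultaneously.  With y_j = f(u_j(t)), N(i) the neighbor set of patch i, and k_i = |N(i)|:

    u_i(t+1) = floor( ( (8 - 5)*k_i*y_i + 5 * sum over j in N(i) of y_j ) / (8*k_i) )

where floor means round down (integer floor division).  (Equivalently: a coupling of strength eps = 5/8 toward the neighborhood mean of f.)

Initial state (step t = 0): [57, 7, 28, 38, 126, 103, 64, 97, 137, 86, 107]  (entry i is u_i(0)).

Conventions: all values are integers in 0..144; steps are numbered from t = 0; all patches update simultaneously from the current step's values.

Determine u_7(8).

Simulating step by step:
t=0: [57, 7, 28, 38, 126, 103, 64, 97, 137, 86, 107]
t=1: [60, 70, 73, 97, 75, 66, 43, 69, 56, 60, 58]
t=2: [100, 84, 51, 42, 52, 93, 101, 108, 104, 113, 110]
t=3: [28, 59, 101, 130, 91, 49, 19, 25, 36, 39, 35]
t=4: [99, 72, 72, 47, 81, 75, 88, 79, 100, 110, 102]
t=5: [31, 52, 93, 89, 80, 45, 44, 30, 33, 25, 22]
t=6: [96, 81, 51, 25, 66, 106, 119, 105, 88, 79, 77]
t=7: [31, 59, 88, 98, 66, 60, 43, 39, 33, 44, 37]
t=8: [104, 78, 45, 37, 69, 108, 118, 115, 114, 115, 111]

Answer: u_7(8) = 115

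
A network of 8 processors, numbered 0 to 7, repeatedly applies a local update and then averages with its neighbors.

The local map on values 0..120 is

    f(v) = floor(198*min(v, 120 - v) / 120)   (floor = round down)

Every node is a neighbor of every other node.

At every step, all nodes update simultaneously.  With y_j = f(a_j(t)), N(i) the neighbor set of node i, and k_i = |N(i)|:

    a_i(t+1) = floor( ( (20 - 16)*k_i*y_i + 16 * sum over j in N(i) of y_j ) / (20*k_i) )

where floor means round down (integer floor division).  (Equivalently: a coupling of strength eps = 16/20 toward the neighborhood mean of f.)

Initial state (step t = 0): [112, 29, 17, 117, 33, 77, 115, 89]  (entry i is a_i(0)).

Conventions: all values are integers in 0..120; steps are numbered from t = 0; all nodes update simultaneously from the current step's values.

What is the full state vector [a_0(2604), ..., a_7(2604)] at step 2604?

Answer: [37, 37, 37, 37, 37, 37, 37, 37]
Key observation: The state at step 11, [97, 97, 97, 97, 97, 97, 97, 97], reappears at step 14: the system is in a cycle of period 3 from step 11 on.  Therefore the state at step 2604 equals the state at step 11 + ((2604 - 11) mod 3) = 12, which is [37, 37, 37, 37, 37, 37, 37, 37].

Derivation:
t=0: [112, 29, 17, 117, 33, 77, 115, 89]
t=1: [32, 35, 33, 31, 36, 37, 32, 35]
t=2: [55, 55, 55, 55, 55, 55, 55, 55]
t=3: [90, 90, 90, 90, 90, 90, 90, 90]
t=4: [49, 49, 49, 49, 49, 49, 49, 49]
t=5: [80, 80, 80, 80, 80, 80, 80, 80]
t=6: [66, 66, 66, 66, 66, 66, 66, 66]
t=7: [89, 89, 89, 89, 89, 89, 89, 89]
t=8: [51, 51, 51, 51, 51, 51, 51, 51]
t=9: [84, 84, 84, 84, 84, 84, 84, 84]
t=10: [59, 59, 59, 59, 59, 59, 59, 59]
t=11: [97, 97, 97, 97, 97, 97, 97, 97]
t=12: [37, 37, 37, 37, 37, 37, 37, 37]
t=13: [61, 61, 61, 61, 61, 61, 61, 61]
t=14: [97, 97, 97, 97, 97, 97, 97, 97]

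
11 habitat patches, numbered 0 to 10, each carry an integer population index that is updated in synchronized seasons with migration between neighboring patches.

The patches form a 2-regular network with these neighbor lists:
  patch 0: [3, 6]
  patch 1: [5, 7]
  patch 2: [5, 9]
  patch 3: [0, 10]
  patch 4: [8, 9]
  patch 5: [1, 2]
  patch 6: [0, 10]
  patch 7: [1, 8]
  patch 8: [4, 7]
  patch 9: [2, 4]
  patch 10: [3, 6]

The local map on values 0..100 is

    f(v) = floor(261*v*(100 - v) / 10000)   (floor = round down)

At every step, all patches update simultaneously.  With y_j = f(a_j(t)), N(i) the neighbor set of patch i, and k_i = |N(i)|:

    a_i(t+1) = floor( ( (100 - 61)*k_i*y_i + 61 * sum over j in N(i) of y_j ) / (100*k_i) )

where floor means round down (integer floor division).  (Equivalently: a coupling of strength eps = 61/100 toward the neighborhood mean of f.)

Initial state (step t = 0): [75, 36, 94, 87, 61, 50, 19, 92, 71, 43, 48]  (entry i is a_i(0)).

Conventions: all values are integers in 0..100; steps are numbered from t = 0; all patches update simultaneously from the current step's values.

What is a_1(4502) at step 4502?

Answer: a_1(4502) = 62
Key observation: The state at step 4, [62, 62, 62, 62, 62, 62, 62, 62, 62, 62, 62], reappears at step 6: the system is in a cycle of period 2 from step 4 on.  Therefore the state at step 4502 equals the state at step 4 + ((4502 - 4) mod 2) = 4, which is [62, 62, 62, 62, 62, 62, 62, 62, 62, 62, 62].

Derivation:
t=0: [75, 36, 94, 87, 61, 50, 19, 92, 71, 43, 48]
t=1: [39, 49, 44, 45, 59, 47, 50, 41, 45, 47, 46]
t=2: [63, 64, 64, 63, 63, 64, 63, 63, 63, 64, 64]
t=3: [60, 60, 60, 60, 60, 60, 60, 60, 60, 60, 60]
t=4: [62, 62, 62, 62, 62, 62, 62, 62, 62, 62, 62]
t=5: [61, 61, 61, 61, 61, 61, 61, 61, 61, 61, 61]
t=6: [62, 62, 62, 62, 62, 62, 62, 62, 62, 62, 62]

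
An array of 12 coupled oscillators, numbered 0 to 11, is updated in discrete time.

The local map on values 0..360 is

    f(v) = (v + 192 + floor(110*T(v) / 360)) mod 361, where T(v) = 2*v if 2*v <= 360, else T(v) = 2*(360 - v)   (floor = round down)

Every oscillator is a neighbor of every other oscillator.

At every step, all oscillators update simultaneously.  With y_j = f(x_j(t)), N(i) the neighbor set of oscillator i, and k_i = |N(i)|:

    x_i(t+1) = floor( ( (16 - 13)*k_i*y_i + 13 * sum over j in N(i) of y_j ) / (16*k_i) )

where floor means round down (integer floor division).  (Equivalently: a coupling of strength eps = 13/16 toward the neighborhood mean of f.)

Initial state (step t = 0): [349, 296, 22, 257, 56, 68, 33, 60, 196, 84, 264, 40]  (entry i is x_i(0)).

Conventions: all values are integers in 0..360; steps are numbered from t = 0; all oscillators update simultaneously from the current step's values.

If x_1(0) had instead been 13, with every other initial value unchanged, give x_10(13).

Simulating step by step:
t=0: [349, 13, 22, 257, 56, 68, 33, 60, 196, 84, 264, 40]
t=1: [224, 227, 229, 220, 235, 237, 231, 236, 217, 240, 220, 232]
t=2: [139, 139, 139, 139, 139, 140, 139, 139, 139, 140, 139, 139]
t=3: [54, 54, 54, 54, 54, 54, 54, 54, 54, 54, 54, 54]
t=4: [279, 279, 279, 279, 279, 279, 279, 279, 279, 279, 279, 279]
t=5: [159, 159, 159, 159, 159, 159, 159, 159, 159, 159, 159, 159]
t=6: [87, 87, 87, 87, 87, 87, 87, 87, 87, 87, 87, 87]
t=7: [332, 332, 332, 332, 332, 332, 332, 332, 332, 332, 332, 332]
t=8: [180, 180, 180, 180, 180, 180, 180, 180, 180, 180, 180, 180]
t=9: [121, 121, 121, 121, 121, 121, 121, 121, 121, 121, 121, 121]
t=10: [25, 25, 25, 25, 25, 25, 25, 25, 25, 25, 25, 25]
t=11: [232, 232, 232, 232, 232, 232, 232, 232, 232, 232, 232, 232]
t=12: [141, 141, 141, 141, 141, 141, 141, 141, 141, 141, 141, 141]
t=13: [58, 58, 58, 58, 58, 58, 58, 58, 58, 58, 58, 58]

Answer: x_10(13) = 58
Key observation: This trace re-runs the system from the modified initial state.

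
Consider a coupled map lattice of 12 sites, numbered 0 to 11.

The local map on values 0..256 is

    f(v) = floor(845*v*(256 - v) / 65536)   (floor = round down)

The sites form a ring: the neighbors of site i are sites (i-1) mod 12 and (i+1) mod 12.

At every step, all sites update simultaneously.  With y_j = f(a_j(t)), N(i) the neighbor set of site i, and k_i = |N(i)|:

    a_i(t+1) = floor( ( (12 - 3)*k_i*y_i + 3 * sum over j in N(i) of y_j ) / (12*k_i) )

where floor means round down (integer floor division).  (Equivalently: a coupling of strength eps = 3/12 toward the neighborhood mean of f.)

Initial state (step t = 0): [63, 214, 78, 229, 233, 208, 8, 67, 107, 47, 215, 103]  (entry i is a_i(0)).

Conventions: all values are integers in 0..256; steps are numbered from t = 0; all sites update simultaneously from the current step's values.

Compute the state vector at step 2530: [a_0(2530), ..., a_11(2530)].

Answer: [210, 210, 210, 210, 210, 211, 211, 211, 210, 210, 210, 210]
Key observation: The state at step 14, [210, 210, 210, 210, 210, 211, 211, 211, 210, 210, 210, 210], reappears at step 18: the system is in a cycle of period 4 from step 14 on.  Therefore the state at step 2530 equals the state at step 14 + ((2530 - 14) mod 4) = 14, which is [210, 210, 210, 210, 210, 211, 211, 211, 210, 210, 210, 210].

Derivation:
t=0: [63, 214, 78, 229, 233, 208, 8, 67, 107, 47, 215, 103]
t=1: [156, 128, 158, 90, 77, 107, 55, 151, 189, 134, 125, 185]
t=2: [198, 208, 199, 191, 182, 193, 157, 191, 174, 204, 205, 178]
t=3: [149, 132, 145, 159, 169, 163, 189, 167, 174, 141, 139, 169]
t=4: [203, 209, 206, 198, 190, 190, 170, 186, 187, 205, 206, 193]
t=5: [138, 128, 133, 147, 159, 164, 182, 169, 162, 137, 135, 150]
t=6: [208, 210, 209, 205, 198, 191, 177, 187, 196, 208, 209, 206]
t=7: [128, 124, 126, 134, 147, 161, 175, 165, 150, 130, 127, 130]
t=8: [211, 211, 210, 209, 205, 196, 185, 193, 204, 210, 211, 211]
t=9: [122, 122, 124, 126, 135, 151, 165, 155, 137, 125, 122, 122]
t=10: [210, 210, 210, 210, 209, 203, 195, 201, 209, 210, 210, 210]
t=11: [124, 124, 124, 124, 127, 138, 149, 141, 127, 124, 124, 124]
t=12: [211, 211, 211, 211, 210, 208, 206, 208, 210, 211, 211, 211]
t=13: [122, 122, 122, 122, 124, 128, 131, 128, 124, 122, 122, 122]
t=14: [210, 210, 210, 210, 210, 211, 211, 211, 210, 210, 210, 210]
t=15: [124, 124, 124, 124, 123, 122, 122, 122, 123, 124, 124, 124]
t=16: [211, 211, 211, 210, 210, 210, 210, 210, 210, 210, 211, 211]
t=17: [122, 122, 122, 123, 124, 124, 124, 124, 124, 123, 122, 122]
t=18: [210, 210, 210, 210, 210, 211, 211, 211, 210, 210, 210, 210]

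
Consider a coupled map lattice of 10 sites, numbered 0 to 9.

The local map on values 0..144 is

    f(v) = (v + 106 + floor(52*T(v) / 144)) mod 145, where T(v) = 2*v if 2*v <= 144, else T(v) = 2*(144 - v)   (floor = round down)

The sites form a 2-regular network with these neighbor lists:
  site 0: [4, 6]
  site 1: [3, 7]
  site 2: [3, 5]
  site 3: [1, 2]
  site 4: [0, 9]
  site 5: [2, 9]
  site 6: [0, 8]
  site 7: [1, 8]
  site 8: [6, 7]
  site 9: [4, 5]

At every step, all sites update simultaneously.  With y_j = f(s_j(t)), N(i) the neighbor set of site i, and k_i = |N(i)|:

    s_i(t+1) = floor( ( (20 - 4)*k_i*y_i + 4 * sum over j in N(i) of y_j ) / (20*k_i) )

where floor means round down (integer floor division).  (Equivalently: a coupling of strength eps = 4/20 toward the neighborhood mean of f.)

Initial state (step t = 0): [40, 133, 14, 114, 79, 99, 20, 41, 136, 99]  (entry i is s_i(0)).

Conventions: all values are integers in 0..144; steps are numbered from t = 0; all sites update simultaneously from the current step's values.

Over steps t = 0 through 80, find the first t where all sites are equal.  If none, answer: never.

Answer: 9
Key observation: Synchronization is absorbing here: once all sites are equal they stay equal, and step 9 is the first all-equal step.

Derivation:
t=0: [40, 133, 14, 114, 79, 99, 20, 41, 136, 99]  (not all equal)
t=1: [45, 93, 122, 99, 80, 95, 125, 45, 98, 91]  (not all equal)
t=2: [49, 85, 96, 92, 82, 91, 92, 48, 87, 89]  (not all equal)
t=3: [53, 83, 90, 89, 83, 90, 85, 52, 84, 88]  (not all equal)
t=4: [59, 84, 89, 89, 84, 89, 84, 57, 84, 89]  (not all equal)
t=5: [67, 85, 89, 88, 85, 89, 85, 64, 85, 88]  (not all equal)
t=6: [78, 86, 89, 88, 86, 89, 86, 74, 86, 88]  (not all equal)
t=7: [86, 87, 89, 88, 87, 89, 87, 85, 87, 88]  (not all equal)
t=8: [88, 88, 89, 89, 88, 89, 88, 88, 88, 89]  (not all equal)
t=9: [89, 89, 89, 89, 89, 89, 89, 89, 89, 89]  (all equal)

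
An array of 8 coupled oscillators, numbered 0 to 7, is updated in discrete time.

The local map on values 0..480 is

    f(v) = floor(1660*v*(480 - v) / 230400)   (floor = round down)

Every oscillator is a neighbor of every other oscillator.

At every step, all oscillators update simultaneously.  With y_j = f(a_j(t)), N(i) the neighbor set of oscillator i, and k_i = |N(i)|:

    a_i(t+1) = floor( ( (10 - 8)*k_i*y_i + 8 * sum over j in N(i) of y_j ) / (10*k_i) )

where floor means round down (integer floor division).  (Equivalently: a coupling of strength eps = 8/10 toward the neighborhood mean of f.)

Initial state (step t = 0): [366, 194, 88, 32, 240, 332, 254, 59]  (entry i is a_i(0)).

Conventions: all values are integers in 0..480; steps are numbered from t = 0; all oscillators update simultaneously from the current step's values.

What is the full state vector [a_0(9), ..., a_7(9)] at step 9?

Answer: [201, 201, 201, 201, 201, 201, 201, 201]

Derivation:
t=0: [366, 194, 88, 32, 240, 332, 254, 59]
t=1: [301, 309, 296, 284, 311, 305, 310, 290]
t=2: [387, 386, 387, 388, 386, 386, 386, 388]
t=3: [259, 259, 259, 259, 259, 259, 259, 259]
t=4: [412, 412, 412, 412, 412, 412, 412, 412]
t=5: [201, 201, 201, 201, 201, 201, 201, 201]
t=6: [404, 404, 404, 404, 404, 404, 404, 404]
t=7: [221, 221, 221, 221, 221, 221, 221, 221]
t=8: [412, 412, 412, 412, 412, 412, 412, 412]
t=9: [201, 201, 201, 201, 201, 201, 201, 201]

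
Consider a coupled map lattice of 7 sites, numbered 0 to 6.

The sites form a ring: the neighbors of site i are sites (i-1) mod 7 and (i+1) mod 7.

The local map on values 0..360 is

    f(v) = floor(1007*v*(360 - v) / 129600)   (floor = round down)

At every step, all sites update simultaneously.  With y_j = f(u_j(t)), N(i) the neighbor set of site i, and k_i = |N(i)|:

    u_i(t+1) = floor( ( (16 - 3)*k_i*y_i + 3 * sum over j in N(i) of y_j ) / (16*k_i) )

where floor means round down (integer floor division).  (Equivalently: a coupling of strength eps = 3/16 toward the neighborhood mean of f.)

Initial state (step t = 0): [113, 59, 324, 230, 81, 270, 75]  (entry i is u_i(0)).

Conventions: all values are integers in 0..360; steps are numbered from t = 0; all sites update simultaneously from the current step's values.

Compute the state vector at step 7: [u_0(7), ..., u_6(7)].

Answer: [227, 229, 231, 229, 226, 225, 225]

Derivation:
t=0: [113, 59, 324, 230, 81, 270, 75]
t=1: [203, 140, 107, 213, 181, 184, 172]
t=2: [246, 237, 215, 240, 250, 251, 250]
t=3: [217, 226, 238, 223, 213, 212, 213]
t=4: [240, 234, 227, 236, 242, 243, 242]
t=5: [223, 228, 232, 227, 221, 220, 221]
t=6: [236, 233, 230, 234, 237, 238, 238]
t=7: [227, 229, 231, 229, 226, 225, 225]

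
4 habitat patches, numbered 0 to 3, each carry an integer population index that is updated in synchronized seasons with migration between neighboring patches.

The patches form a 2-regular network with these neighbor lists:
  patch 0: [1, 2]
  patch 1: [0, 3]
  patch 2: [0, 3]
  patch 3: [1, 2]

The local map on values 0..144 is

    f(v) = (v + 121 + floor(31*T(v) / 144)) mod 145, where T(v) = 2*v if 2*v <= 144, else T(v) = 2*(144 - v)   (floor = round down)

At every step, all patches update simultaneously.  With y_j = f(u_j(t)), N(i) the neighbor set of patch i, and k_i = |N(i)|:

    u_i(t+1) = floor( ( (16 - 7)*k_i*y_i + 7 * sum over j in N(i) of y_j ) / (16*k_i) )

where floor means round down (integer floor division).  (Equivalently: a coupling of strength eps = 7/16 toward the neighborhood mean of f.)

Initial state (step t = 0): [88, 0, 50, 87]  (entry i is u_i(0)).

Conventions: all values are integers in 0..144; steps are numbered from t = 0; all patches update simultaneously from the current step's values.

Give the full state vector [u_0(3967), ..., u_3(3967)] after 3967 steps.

Simulating step by step:
t=0: [88, 0, 50, 87]
t=1: [86, 106, 64, 85]
t=2: [84, 92, 75, 84]
t=3: [85, 87, 82, 85]
t=4: [85, 86, 84, 85]
t=5: [85, 86, 85, 85]
t=6: [86, 86, 86, 86]
t=7: [86, 86, 86, 86]

Answer: [86, 86, 86, 86]
Key observation: The state at step 6, [86, 86, 86, 86], reappears at step 7: the system is in a cycle of period 1 from step 6 on.  Therefore the state at step 3967 equals the state at step 6 + ((3967 - 6) mod 1) = 6, which is [86, 86, 86, 86].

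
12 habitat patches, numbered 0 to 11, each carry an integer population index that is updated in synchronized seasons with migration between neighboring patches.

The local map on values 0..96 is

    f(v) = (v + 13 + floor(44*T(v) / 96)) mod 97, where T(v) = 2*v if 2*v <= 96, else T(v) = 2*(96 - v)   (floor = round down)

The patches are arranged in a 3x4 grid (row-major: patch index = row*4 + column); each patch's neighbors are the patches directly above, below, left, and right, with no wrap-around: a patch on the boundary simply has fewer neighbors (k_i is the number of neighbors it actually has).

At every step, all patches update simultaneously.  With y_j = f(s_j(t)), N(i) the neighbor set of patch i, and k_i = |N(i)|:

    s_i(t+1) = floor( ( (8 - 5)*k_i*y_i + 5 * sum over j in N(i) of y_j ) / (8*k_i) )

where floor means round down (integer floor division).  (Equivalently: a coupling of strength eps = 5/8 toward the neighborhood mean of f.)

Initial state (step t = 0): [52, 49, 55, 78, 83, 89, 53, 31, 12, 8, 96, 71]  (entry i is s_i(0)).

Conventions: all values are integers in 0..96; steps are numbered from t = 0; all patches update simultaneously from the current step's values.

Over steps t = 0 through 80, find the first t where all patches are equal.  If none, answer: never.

Answer: 18
Key observation: Synchronization is absorbing here: once all patches are equal they stay equal, and step 18 is the first all-equal step.

Derivation:
t=0: [52, 49, 55, 78, 83, 89, 53, 31, 12, 8, 96, 71]  (not all equal)
t=1: [8, 8, 8, 28, 15, 12, 19, 32, 25, 22, 13, 29]  (not all equal)
t=2: [32, 29, 40, 56, 41, 40, 45, 65, 52, 48, 49, 60]  (not all equal)
t=3: [77, 78, 49, 33, 69, 59, 31, 7, 33, 24, 6, 8]  (not all equal)
t=4: [9, 9, 35, 39, 22, 26, 37, 46, 49, 44, 42, 26]  (not all equal)
t=5: [37, 47, 71, 58, 41, 49, 68, 49, 20, 33, 65, 53]  (not all equal)
t=6: [61, 23, 8, 8, 63, 31, 8, 8, 71, 42, 22, 8]  (not all equal)
t=7: [24, 44, 34, 28, 22, 56, 39, 28, 35, 63, 51, 36]  (not all equal)
t=8: [39, 30, 61, 69, 51, 26, 57, 73, 50, 23, 40, 53]  (not all equal)
t=9: [57, 59, 21, 9, 35, 45, 29, 8, 23, 54, 48, 33]  (not all equal)
t=10: [30, 16, 41, 36, 43, 26, 39, 46, 48, 16, 34, 39]  (not all equal)
t=11: [69, 62, 78, 60, 64, 65, 69, 54, 46, 46, 74, 58]  (not all equal)
t=12: [9, 9, 9, 9, 7, 8, 9, 8, 5, 6, 8, 8]  (not all equal)
t=13: [28, 29, 30, 29, 26, 27, 29, 28, 23, 25, 27, 28]  (not all equal)
t=14: [65, 67, 68, 68, 62, 64, 66, 66, 59, 61, 64, 65]  (not all equal)
t=15: [9, 9, 9, 9, 8, 9, 9, 9, 8, 8, 9, 9]  (not all equal)
t=16: [29, 30, 30, 30, 28, 29, 30, 30, 28, 28, 29, 30]  (not all equal)
t=17: [68, 69, 70, 70, 66, 68, 69, 70, 66, 66, 68, 69]  (not all equal)
t=18: [9, 9, 9, 9, 9, 9, 9, 9, 9, 9, 9, 9]  (all equal)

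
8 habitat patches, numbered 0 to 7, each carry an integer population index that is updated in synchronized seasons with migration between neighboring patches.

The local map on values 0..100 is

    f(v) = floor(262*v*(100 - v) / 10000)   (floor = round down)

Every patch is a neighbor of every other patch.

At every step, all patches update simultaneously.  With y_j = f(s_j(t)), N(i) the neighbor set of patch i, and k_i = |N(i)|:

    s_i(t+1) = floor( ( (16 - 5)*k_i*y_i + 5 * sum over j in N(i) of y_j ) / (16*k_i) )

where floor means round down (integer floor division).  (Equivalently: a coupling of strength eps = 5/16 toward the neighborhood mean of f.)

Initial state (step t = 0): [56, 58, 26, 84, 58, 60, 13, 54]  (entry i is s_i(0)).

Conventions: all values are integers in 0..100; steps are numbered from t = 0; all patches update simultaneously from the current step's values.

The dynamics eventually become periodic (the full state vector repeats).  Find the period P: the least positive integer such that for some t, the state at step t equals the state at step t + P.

Answer: 2
Key observation: The state at step 4, [62, 62, 62, 62, 62, 62, 62, 62], reappears at step 6 — and no state repeats earlier — so the cycle the system enters has period 2.

Derivation:
t=0: [56, 58, 26, 84, 58, 60, 13, 54]
t=1: [60, 59, 51, 41, 59, 59, 37, 61]
t=2: [62, 62, 64, 62, 62, 62, 61, 62]
t=3: [61, 61, 60, 61, 61, 61, 61, 61]
t=4: [62, 62, 62, 62, 62, 62, 62, 62]
t=5: [61, 61, 61, 61, 61, 61, 61, 61]
t=6: [62, 62, 62, 62, 62, 62, 62, 62]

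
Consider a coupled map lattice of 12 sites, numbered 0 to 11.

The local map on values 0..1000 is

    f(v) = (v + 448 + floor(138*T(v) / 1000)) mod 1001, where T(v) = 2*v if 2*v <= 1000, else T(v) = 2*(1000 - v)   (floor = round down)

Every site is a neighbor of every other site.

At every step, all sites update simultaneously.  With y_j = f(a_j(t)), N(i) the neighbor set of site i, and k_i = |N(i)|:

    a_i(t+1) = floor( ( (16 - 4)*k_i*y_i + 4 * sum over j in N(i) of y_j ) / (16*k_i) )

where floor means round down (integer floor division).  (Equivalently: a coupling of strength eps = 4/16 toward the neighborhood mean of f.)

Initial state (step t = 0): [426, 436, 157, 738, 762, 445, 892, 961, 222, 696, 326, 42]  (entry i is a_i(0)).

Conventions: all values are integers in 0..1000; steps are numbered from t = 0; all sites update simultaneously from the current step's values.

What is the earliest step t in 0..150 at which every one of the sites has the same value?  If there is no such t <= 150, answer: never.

Answer: 29
Key observation: Synchronization is absorbing here: once all sites are equal they stay equal, and step 29 is the first all-equal step.

Derivation:
t=0: [426, 436, 157, 738, 762, 445, 892, 961, 222, 696, 326, 42]  (not all equal)
t=1: [841, 122, 591, 307, 319, 130, 387, 424, 651, 284, 747, 484]  (not all equal)
t=2: [391, 589, 260, 761, 773, 597, 835, 870, 292, 740, 342, 197]  (not all equal)
t=3: [822, 243, 701, 333, 339, 247, 372, 390, 731, 322, 777, 643]  (not all equal)
t=4: [396, 716, 332, 799, 805, 720, 835, 852, 348, 789, 372, 301]  (not all equal)
t=5: [841, 323, 781, 367, 370, 325, 386, 394, 796, 362, 818, 753]  (not all equal)
t=6: [419, 804, 388, 844, 847, 805, 862, 869, 396, 839, 407, 373]  (not all equal)
t=7: [875, 382, 846, 403, 405, 382, 413, 416, 853, 400, 864, 832]  (not all equal)
t=8: [450, 871, 434, 890, 892, 871, 899, 902, 438, 887, 444, 427]  (not all equal)
t=9: [96, 338, 81, 348, 349, 338, 352, 354, 85, 346, 90, 802]  (not all equal)
t=10: [613, 838, 600, 848, 848, 838, 851, 853, 603, 845, 608, 419]  (not all equal)
t=11: [210, 329, 204, 334, 334, 329, 336, 337, 205, 333, 208, 804]  (not all equal)
t=12: [730, 840, 725, 846, 846, 840, 847, 848, 726, 844, 728, 432]  (not all equal)
t=13: [281, 339, 278, 342, 342, 339, 342, 342, 278, 341, 280, 825]  (not all equal)
t=14: [806, 860, 804, 863, 863, 860, 863, 863, 804, 862, 806, 453]  (not all equal)
t=15: [306, 334, 305, 335, 335, 334, 335, 335, 305, 335, 306, 101]  (not all equal)
t=16: [837, 864, 837, 864, 864, 864, 864, 864, 837, 864, 837, 647]  (not all equal)
t=17: [328, 342, 328, 342, 342, 342, 342, 342, 328, 342, 328, 228]  (not all equal)
t=18: [865, 879, 865, 879, 879, 879, 879, 879, 865, 879, 865, 772]  (not all equal)
t=19: [349, 356, 349, 356, 356, 356, 356, 356, 349, 356, 349, 299]  (not all equal)
t=20: [892, 899, 892, 899, 899, 899, 899, 899, 892, 899, 892, 846]  (not all equal)
t=21: [368, 371, 368, 371, 371, 371, 371, 371, 368, 371, 368, 344]  (not all equal)
t=22: [916, 919, 916, 919, 919, 919, 919, 919, 916, 919, 916, 894]  (not all equal)
t=23: [385, 387, 385, 387, 387, 387, 387, 387, 385, 387, 385, 374]  (not all equal)
t=24: [939, 940, 939, 940, 940, 940, 940, 940, 939, 940, 939, 928]  (not all equal)
t=25: [401, 402, 401, 402, 402, 402, 402, 402, 401, 402, 401, 396]  (not all equal)
t=26: [959, 959, 959, 959, 959, 959, 959, 959, 959, 959, 959, 954]  (not all equal)
t=27: [416, 416, 416, 416, 416, 416, 416, 416, 416, 416, 416, 414]  (not all equal)
t=28: [977, 977, 977, 977, 977, 977, 977, 977, 977, 977, 977, 976]  (not all equal)
t=29: [429, 429, 429, 429, 429, 429, 429, 429, 429, 429, 429, 429]  (all equal)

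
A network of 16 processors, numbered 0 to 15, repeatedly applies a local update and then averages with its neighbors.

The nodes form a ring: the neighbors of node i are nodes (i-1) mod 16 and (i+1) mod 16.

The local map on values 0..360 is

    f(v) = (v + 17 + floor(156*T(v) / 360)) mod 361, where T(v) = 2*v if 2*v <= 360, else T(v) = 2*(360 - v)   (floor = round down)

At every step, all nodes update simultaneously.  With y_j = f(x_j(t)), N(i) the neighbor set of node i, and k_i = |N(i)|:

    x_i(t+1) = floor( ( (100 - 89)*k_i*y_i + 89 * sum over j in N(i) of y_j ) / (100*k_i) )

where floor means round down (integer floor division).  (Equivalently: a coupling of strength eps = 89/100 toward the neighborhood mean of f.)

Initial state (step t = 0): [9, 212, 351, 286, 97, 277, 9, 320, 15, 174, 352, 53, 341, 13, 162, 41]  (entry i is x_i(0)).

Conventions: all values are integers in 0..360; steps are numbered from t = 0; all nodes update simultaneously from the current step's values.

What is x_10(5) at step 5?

Simulating step by step:
t=0: [9, 212, 351, 286, 97, 277, 9, 320, 15, 174, 352, 53, 341, 13, 162, 41]
t=1: [203, 60, 163, 95, 26, 103, 9, 35, 161, 63, 204, 24, 70, 152, 94, 166]
t=2: [241, 315, 179, 193, 186, 66, 133, 164, 130, 314, 125, 230, 176, 183, 299, 279]
t=3: [6, 157, 200, 352, 258, 290, 235, 268, 176, 227, 191, 304, 354, 195, 160, 3]
t=4: [150, 204, 183, 160, 9, 161, 43, 314, 199, 350, 202, 165, 163, 185, 202, 155]
t=5: [327, 328, 337, 206, 284, 92, 155, 202, 49, 317, 189, 336, 337, 339, 332, 323]

Answer: x_10(5) = 189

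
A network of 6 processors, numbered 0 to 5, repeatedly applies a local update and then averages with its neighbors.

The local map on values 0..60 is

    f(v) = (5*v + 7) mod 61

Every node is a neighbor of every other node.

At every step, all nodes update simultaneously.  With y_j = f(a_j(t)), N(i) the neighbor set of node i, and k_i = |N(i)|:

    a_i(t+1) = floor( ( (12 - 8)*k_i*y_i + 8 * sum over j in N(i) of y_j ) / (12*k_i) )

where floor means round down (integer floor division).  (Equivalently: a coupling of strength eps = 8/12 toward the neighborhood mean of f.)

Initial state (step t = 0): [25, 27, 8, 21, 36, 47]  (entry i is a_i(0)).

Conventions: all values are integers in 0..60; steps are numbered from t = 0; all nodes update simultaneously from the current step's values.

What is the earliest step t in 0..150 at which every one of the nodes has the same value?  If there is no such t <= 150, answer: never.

Answer: never
Key observation: The state at step 4 reappears at step 10 — the system is in a cycle of period 6 from step 4 on.  No step 0..10 is synchronized, and the cycle repeats forever, so no step up to 150 (or ever) has all nodes equal.

Derivation:
t=0: [25, 27, 8, 21, 36, 47]  (not all equal)
t=1: [27, 29, 34, 35, 26, 37]  (not all equal)
t=2: [29, 31, 36, 37, 28, 27]  (not all equal)
t=3: [23, 25, 17, 18, 22, 21]  (not all equal)
t=4: [24, 26, 30, 31, 35, 34]  (not all equal)
t=5: [29, 31, 35, 36, 40, 39]  (not all equal)
t=6: [29, 31, 35, 24, 28, 27]  (not all equal)
t=7: [30, 32, 36, 25, 29, 28]  (not all equal)
t=8: [26, 28, 20, 21, 25, 24]  (not all equal)
t=9: [23, 25, 29, 30, 22, 21]  (not all equal)
t=10: [24, 26, 30, 31, 35, 34]  (not all equal)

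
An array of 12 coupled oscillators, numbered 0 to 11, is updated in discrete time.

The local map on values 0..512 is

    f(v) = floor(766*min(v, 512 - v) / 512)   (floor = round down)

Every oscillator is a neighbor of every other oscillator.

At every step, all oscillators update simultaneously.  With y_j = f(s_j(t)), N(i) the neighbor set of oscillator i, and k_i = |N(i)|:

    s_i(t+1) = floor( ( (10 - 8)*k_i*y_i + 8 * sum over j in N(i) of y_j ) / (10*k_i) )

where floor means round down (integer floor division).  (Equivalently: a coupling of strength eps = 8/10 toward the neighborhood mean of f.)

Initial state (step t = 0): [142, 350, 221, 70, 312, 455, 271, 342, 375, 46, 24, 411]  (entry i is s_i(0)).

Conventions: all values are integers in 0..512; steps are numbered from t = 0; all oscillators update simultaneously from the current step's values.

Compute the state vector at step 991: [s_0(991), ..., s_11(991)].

Answer: [363, 363, 363, 363, 363, 363, 363, 363, 363, 363, 363, 363]
Key observation: The state at step 37, [332, 332, 332, 332, 332, 332, 332, 332, 332, 332, 332, 332], reappears at step 41: the system is in a cycle of period 4 from step 37 on.  Therefore the state at step 991 equals the state at step 37 + ((991 - 37) mod 4) = 39, which is [363, 363, 363, 363, 363, 363, 363, 363, 363, 363, 363, 363].

Derivation:
t=0: [142, 350, 221, 70, 312, 455, 271, 342, 375, 46, 24, 411]
t=1: [197, 201, 212, 183, 208, 181, 216, 202, 196, 179, 174, 189]
t=2: [291, 292, 294, 288, 293, 288, 295, 292, 291, 287, 287, 289]
t=3: [330, 330, 330, 331, 330, 331, 329, 330, 330, 331, 331, 331]
t=4: [271, 271, 271, 271, 271, 271, 271, 271, 271, 271, 271, 271]
t=5: [360, 360, 360, 360, 360, 360, 360, 360, 360, 360, 360, 360]
t=6: [227, 227, 227, 227, 227, 227, 227, 227, 227, 227, 227, 227]
t=7: [339, 339, 339, 339, 339, 339, 339, 339, 339, 339, 339, 339]
t=8: [258, 258, 258, 258, 258, 258, 258, 258, 258, 258, 258, 258]
t=9: [380, 380, 380, 380, 380, 380, 380, 380, 380, 380, 380, 380]
t=10: [197, 197, 197, 197, 197, 197, 197, 197, 197, 197, 197, 197]
t=11: [294, 294, 294, 294, 294, 294, 294, 294, 294, 294, 294, 294]
t=12: [326, 326, 326, 326, 326, 326, 326, 326, 326, 326, 326, 326]
t=13: [278, 278, 278, 278, 278, 278, 278, 278, 278, 278, 278, 278]
t=14: [350, 350, 350, 350, 350, 350, 350, 350, 350, 350, 350, 350]
t=15: [242, 242, 242, 242, 242, 242, 242, 242, 242, 242, 242, 242]
t=16: [362, 362, 362, 362, 362, 362, 362, 362, 362, 362, 362, 362]
t=17: [224, 224, 224, 224, 224, 224, 224, 224, 224, 224, 224, 224]
t=18: [335, 335, 335, 335, 335, 335, 335, 335, 335, 335, 335, 335]
t=19: [264, 264, 264, 264, 264, 264, 264, 264, 264, 264, 264, 264]
t=20: [371, 371, 371, 371, 371, 371, 371, 371, 371, 371, 371, 371]
t=21: [210, 210, 210, 210, 210, 210, 210, 210, 210, 210, 210, 210]
t=22: [314, 314, 314, 314, 314, 314, 314, 314, 314, 314, 314, 314]
t=23: [296, 296, 296, 296, 296, 296, 296, 296, 296, 296, 296, 296]
t=24: [323, 323, 323, 323, 323, 323, 323, 323, 323, 323, 323, 323]
t=25: [282, 282, 282, 282, 282, 282, 282, 282, 282, 282, 282, 282]
t=26: [344, 344, 344, 344, 344, 344, 344, 344, 344, 344, 344, 344]
t=27: [251, 251, 251, 251, 251, 251, 251, 251, 251, 251, 251, 251]
t=28: [375, 375, 375, 375, 375, 375, 375, 375, 375, 375, 375, 375]
t=29: [204, 204, 204, 204, 204, 204, 204, 204, 204, 204, 204, 204]
t=30: [305, 305, 305, 305, 305, 305, 305, 305, 305, 305, 305, 305]
t=31: [309, 309, 309, 309, 309, 309, 309, 309, 309, 309, 309, 309]
t=32: [303, 303, 303, 303, 303, 303, 303, 303, 303, 303, 303, 303]
t=33: [312, 312, 312, 312, 312, 312, 312, 312, 312, 312, 312, 312]
t=34: [299, 299, 299, 299, 299, 299, 299, 299, 299, 299, 299, 299]
t=35: [318, 318, 318, 318, 318, 318, 318, 318, 318, 318, 318, 318]
t=36: [290, 290, 290, 290, 290, 290, 290, 290, 290, 290, 290, 290]
t=37: [332, 332, 332, 332, 332, 332, 332, 332, 332, 332, 332, 332]
t=38: [269, 269, 269, 269, 269, 269, 269, 269, 269, 269, 269, 269]
t=39: [363, 363, 363, 363, 363, 363, 363, 363, 363, 363, 363, 363]
t=40: [222, 222, 222, 222, 222, 222, 222, 222, 222, 222, 222, 222]
t=41: [332, 332, 332, 332, 332, 332, 332, 332, 332, 332, 332, 332]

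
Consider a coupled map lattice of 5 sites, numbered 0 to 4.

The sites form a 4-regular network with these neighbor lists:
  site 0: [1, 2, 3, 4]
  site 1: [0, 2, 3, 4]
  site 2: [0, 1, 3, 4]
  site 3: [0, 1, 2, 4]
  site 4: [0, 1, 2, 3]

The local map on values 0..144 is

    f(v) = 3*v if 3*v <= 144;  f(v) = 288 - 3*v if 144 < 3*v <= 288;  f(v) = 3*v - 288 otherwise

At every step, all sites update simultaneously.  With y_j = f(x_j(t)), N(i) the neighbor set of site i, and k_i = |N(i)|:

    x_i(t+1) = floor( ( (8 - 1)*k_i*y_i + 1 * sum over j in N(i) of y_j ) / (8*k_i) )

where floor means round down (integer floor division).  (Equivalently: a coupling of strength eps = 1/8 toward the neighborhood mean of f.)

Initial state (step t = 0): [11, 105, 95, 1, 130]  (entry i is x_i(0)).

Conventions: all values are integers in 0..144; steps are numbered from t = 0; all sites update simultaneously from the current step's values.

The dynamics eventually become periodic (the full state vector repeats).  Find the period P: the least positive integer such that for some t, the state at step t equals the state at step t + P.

Simulating step by step:
t=0: [11, 105, 95, 1, 130]
t=1: [33, 28, 7, 7, 91]
t=2: [91, 78, 25, 25, 20]
t=3: [21, 54, 72, 72, 59]
t=4: [67, 120, 74, 74, 107]
t=5: [83, 70, 65, 65, 37]
t=6: [45, 78, 91, 91, 106]
t=7: [121, 53, 20, 20, 33]
t=8: [76, 122, 63, 63, 96]
t=9: [61, 76, 94, 94, 10]
t=10: [95, 57, 11, 11, 31]
t=11: [11, 107, 36, 36, 87]
t=12: [37, 37, 100, 100, 32]
t=13: [104, 104, 20, 20, 91]
t=14: [25, 25, 56, 56, 18]
t=15: [77, 77, 115, 115, 59]
t=16: [58, 58, 58, 58, 104]
t=17: [111, 111, 111, 111, 35]
t=18: [46, 46, 46, 46, 97]
t=19: [133, 133, 133, 133, 19]
t=20: [109, 109, 109, 109, 63]
t=21: [40, 40, 40, 40, 91]
t=22: [116, 116, 116, 116, 28]
t=23: [60, 60, 60, 60, 81]
t=24: [106, 106, 106, 106, 52]
t=25: [33, 33, 33, 33, 119]
t=26: [98, 98, 98, 98, 72]
t=27: [8, 8, 8, 8, 63]
t=28: [26, 26, 26, 26, 89]
t=29: [76, 76, 76, 76, 28]
t=30: [60, 60, 60, 60, 81]

Answer: 7
Key observation: The state at step 23, [60, 60, 60, 60, 81], reappears at step 30 — and no state repeats earlier — so the cycle the system enters has period 7.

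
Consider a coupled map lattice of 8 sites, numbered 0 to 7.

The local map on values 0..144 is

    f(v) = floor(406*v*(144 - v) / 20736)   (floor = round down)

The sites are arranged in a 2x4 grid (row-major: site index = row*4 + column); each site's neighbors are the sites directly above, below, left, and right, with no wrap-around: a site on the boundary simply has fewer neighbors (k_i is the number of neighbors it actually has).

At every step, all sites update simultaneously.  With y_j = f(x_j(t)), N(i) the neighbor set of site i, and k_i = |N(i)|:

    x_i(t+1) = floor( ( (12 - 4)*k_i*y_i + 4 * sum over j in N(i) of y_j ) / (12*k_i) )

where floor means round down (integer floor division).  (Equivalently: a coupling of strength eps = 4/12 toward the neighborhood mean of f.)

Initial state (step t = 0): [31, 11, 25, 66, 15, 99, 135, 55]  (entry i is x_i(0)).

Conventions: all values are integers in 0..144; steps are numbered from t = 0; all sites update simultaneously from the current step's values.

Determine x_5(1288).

Answer: x_5(1288) = 92
Key observation: The state at step 6, [92, 92, 92, 92, 92, 92, 92, 92], reappears at step 8: the system is in a cycle of period 2 from step 6 on.  Therefore the state at step 1288 equals the state at step 6 + ((1288 - 6) mod 2) = 6, which is [92, 92, 92, 92, 92, 92, 92, 92].

Derivation:
t=0: [31, 11, 25, 66, 15, 99, 135, 55]
t=1: [56, 42, 55, 92, 50, 67, 42, 83]
t=2: [93, 87, 92, 94, 94, 96, 88, 95]
t=3: [92, 95, 93, 92, 91, 91, 94, 92]
t=4: [92, 91, 92, 92, 93, 93, 92, 92]
t=5: [93, 93, 93, 93, 92, 92, 92, 93]
t=6: [92, 92, 92, 92, 92, 92, 92, 92]
t=7: [93, 93, 93, 93, 93, 93, 93, 93]
t=8: [92, 92, 92, 92, 92, 92, 92, 92]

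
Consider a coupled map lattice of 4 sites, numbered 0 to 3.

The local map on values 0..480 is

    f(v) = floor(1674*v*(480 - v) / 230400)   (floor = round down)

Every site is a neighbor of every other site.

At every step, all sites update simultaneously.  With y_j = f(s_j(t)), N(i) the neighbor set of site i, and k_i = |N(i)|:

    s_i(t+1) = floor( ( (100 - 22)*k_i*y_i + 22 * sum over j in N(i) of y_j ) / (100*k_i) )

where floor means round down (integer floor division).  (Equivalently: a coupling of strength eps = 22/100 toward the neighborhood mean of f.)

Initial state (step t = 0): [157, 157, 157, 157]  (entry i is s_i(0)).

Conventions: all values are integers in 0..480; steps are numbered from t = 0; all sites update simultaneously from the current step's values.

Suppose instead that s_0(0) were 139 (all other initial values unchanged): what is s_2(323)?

Simulating step by step:
t=0: [139, 157, 157, 157]
t=1: [349, 366, 366, 366]
t=2: [325, 305, 305, 305]
t=3: [370, 385, 385, 385]
t=4: [288, 267, 267, 267]
t=5: [403, 412, 412, 412]
t=6: [220, 204, 204, 204]
t=7: [413, 409, 409, 409]
t=8: [202, 209, 209, 209]
t=9: [408, 410, 410, 410]
t=10: [211, 208, 208, 208]
t=11: [411, 411, 411, 411]
t=12: [206, 206, 206, 206]
t=13: [410, 410, 410, 410]
t=14: [208, 208, 208, 208]
t=15: [411, 411, 411, 411]

Answer: s_2(323) = 411
Key observation: The state at step 11, [411, 411, 411, 411], reappears at step 15: the system is in a cycle of period 4 from step 11 on.  Therefore the state at step 323 equals the state at step 11 + ((323 - 11) mod 4) = 11, which is [411, 411, 411, 411].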